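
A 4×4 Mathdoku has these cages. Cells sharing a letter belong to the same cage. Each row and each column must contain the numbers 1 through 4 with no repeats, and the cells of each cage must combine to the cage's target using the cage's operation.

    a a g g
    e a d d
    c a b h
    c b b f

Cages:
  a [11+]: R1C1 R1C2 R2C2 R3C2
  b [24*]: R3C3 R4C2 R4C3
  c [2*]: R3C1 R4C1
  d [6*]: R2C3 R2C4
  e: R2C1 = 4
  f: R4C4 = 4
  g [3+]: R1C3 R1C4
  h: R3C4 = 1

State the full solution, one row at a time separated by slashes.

3 4 1 2 / 4 1 2 3 / 2 3 4 1 / 1 2 3 4

Cage e is given, which forces R2C1 = 4.
Cage h is given, leaving R3C4 = 1.
F is a freebie; hence R4C4 = 4.
The two cells of cage g must have sum 3, so R1C3 = 1.
1 is placed in column 4, which forces R1C4 = 2.
2 is placed in column 4, so R2C4 = 3.
Row 3 already has 1, so R3C1 = 2.
Cage b needs product 24, which forces R3C3 = 4.
Cage c needs two cells with product 2, so R4C1 = 1.
2 is placed in row 1, which forces R1C1 = 3.
Cage a needs sum 11; hence R1C2 = 4.
The 4 cells of cage a must have sum 11, which forces R2C2 = 1.
Row 2 now contains 3, leaving R2C3 = 2.
4 is placed in row 3; hence R3C2 = 3.
Column 2 already has 3, so R4C2 = 2.
Column 3 now contains 2, which forces R4C3 = 3.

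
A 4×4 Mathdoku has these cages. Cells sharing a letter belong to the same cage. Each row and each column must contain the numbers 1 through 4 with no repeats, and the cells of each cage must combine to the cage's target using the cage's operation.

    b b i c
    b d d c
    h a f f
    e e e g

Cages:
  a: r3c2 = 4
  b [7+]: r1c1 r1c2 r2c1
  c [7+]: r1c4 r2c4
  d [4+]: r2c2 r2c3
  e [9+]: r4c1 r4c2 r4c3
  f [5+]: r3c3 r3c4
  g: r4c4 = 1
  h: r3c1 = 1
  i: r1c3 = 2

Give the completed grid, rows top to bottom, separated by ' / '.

4 1 2 3 / 2 3 1 4 / 1 4 3 2 / 3 2 4 1

I is a freebie, leaving r1c3 = 2.
H is a freebie, which forces r3c1 = 1.
A is a freebie, so r3c2 = 4.
4 is placed in row 3, leaving r3c3 = 3.
Row 3 already has 3, which forces r3c4 = 2.
Column 3 already has 3, so r4c3 = 4.
Cage g is given, which forces r4c4 = 1.
The 3 cells of cage b must have sum 7, leaving r1c1 = 4.
Cage b needs sum 7, so r1c2 = 1.
4 is placed in row 1, so r1c4 = 3.
Cage b has sum 7, leaving r2c1 = 2.
The two cells of cage d must have sum 4, leaving r2c2 = 3.
Column 3 already has 3; hence r2c3 = 1.
Column 4 already has 3; hence r2c4 = 4.
Column 1 now contains 2, leaving r4c1 = 3.
Column 2 now contains 3, so r4c2 = 2.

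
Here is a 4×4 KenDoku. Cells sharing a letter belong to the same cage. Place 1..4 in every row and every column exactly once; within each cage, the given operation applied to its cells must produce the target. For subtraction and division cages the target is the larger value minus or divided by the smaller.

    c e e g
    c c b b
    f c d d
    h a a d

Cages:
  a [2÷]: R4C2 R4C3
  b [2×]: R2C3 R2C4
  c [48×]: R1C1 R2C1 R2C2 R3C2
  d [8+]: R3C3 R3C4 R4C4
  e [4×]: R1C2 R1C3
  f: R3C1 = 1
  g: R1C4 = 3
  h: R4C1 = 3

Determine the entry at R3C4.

G is a freebie; hence R1C4 = 3.
Cage f is given, leaving R3C1 = 1.
H is a freebie, leaving R4C1 = 3.
Cage d has sum 8; hence R3C4 = 4.
In row 1, 2 can only go at R1C1, so R1C1 = 2.
2 is placed in column 1, which forces R2C1 = 4.
The only place for 3 in row 2 is R2C2.
Column 2 now contains 3; hence R3C2 = 2.
2 is placed in row 3, so R3C3 = 3.
Cage a needs two cells with quotient 2, which forces R4C3 = 2.
The 3 cells of cage d must have sum 8, which forces R4C4 = 1.
Column 3 now contains 2, leaving R2C3 = 1.
1 is placed in column 4; hence R2C4 = 2.
Row 4 now contains 1, which forces R4C2 = 4.
4 is placed in column 2, leaving R1C2 = 1.
Column 3 now contains 1, leaving R1C3 = 4.
Filled in: 2 1 4 3 / 4 3 1 2 / 1 2 3 4 / 3 4 2 1.

4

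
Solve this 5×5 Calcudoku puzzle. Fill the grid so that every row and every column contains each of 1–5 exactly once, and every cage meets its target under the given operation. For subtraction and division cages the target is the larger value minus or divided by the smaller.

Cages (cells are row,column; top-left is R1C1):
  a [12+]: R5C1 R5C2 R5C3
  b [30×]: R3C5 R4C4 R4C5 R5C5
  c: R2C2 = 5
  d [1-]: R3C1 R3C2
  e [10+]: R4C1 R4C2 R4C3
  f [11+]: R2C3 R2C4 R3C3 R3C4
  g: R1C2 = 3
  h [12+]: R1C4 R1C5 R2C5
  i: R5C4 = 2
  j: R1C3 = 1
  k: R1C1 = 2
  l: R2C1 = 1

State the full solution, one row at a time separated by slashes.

2 3 1 5 4 / 1 5 2 4 3 / 3 2 4 1 5 / 4 1 5 3 2 / 5 4 3 2 1

Cage k is a single given cell, so R1C1 = 2.
G is a freebie, leaving R1C2 = 3.
J is a freebie, leaving R1C3 = 1.
Cage l is a single given cell, leaving R2C1 = 1.
C is a freebie, leaving R2C2 = 5.
5 is placed in column 2, which forces R5C2 = 4.
Cage i is a single given cell, so R5C4 = 2.
Cage h has sum 12, so R2C5 = 3.
Cage d needs two cells with difference 1, which forces R3C1 = 3.
Cage d needs two cells with difference 1, leaving R3C2 = 2.
The 4 cells of cage f must have sum 11, so R3C4 = 1.
Row 3 already has 1; hence R3C5 = 5.
2 is placed in column 2, which forces R4C2 = 1.
Row 4 already has 1, leaving R4C5 = 2.
3 is placed in column 1, which forces R5C1 = 5.
Row 5 already has 5; hence R5C3 = 3.
5 is placed in column 5, which forces R5C5 = 1.
Cage h has sum 12, which forces R1C4 = 5.
5 is placed in column 5, so R1C5 = 4.
Cage f needs sum 11, which forces R2C3 = 2.
3 is placed in row 2; hence R2C4 = 4.
Row 3 already has 5, which forces R3C3 = 4.
5 is placed in column 1, leaving R4C1 = 4.
The 3 cells of cage e must have sum 10, so R4C3 = 5.
The 4 cells of cage b must have product 30, which forces R4C4 = 3.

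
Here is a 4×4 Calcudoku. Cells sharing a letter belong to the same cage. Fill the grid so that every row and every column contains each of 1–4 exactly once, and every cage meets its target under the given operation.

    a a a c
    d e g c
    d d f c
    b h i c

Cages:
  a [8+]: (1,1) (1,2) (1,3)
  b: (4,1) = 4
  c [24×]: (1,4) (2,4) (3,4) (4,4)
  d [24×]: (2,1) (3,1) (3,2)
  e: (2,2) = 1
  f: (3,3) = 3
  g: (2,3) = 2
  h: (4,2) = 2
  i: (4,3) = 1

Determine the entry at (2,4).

4

E is a freebie, so (2,2) = 1.
Cage g is a single given cell, leaving (2,3) = 2.
Cage f is given, so (3,3) = 3.
Cage b is given, leaving (4,1) = 4.
H is a freebie, so (4,2) = 2.
Cage i is a single given cell, so (4,3) = 1.
Row 4 now contains 1, leaving (4,4) = 3.
Cage a has sum 8, which forces (1,1) = 1.
Cage a needs sum 8, so (1,2) = 3.
Column 3 now contains 1, so (1,3) = 4.
Row 1 already has 1, which forces (1,4) = 2.
Column 1 now contains 4, so (2,1) = 3.
Column 4 now contains 3, which forces (2,4) = 4.
Column 1 now contains 4, so (3,1) = 2.
2 is placed in column 2, which forces (3,2) = 4.
2 is placed in column 4; hence (3,4) = 1.
Completed grid: 1 3 4 2 / 3 1 2 4 / 2 4 3 1 / 4 2 1 3.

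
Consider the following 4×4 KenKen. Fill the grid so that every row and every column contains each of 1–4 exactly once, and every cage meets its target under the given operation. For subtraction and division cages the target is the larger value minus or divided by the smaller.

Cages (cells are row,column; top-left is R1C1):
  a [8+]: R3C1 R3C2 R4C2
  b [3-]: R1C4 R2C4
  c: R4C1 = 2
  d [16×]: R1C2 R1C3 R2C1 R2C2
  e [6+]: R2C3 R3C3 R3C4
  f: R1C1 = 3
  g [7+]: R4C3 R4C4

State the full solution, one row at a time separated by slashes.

Cage f is a single given cell, which forces R1C1 = 3.
C is a freebie, leaving R4C1 = 2.
In row 1, 2 can only go at R1C3, so R1C3 = 2.
The 4 cells of cage d must have product 16, which forces R2C2 = 2.
The only place for 3 in row 2 is R2C3.
Cage e has sum 6, so R3C3 = 1.
Cage e has sum 6; hence R3C4 = 2.
Column 3 now contains 3, leaving R4C3 = 4.
The two cells of cage g must have sum 7; hence R4C4 = 3.
Row 3 already has 1, which forces R3C1 = 4.
Cage a has sum 8, which forces R3C2 = 3.
Row 4 now contains 3, which forces R4C2 = 1.
Column 2 now contains 1, so R1C2 = 4.
Row 1 already has 4, so R1C4 = 1.
4 is placed in column 1, so R2C1 = 1.
Column 4 already has 1, which forces R2C4 = 4.

3 4 2 1 / 1 2 3 4 / 4 3 1 2 / 2 1 4 3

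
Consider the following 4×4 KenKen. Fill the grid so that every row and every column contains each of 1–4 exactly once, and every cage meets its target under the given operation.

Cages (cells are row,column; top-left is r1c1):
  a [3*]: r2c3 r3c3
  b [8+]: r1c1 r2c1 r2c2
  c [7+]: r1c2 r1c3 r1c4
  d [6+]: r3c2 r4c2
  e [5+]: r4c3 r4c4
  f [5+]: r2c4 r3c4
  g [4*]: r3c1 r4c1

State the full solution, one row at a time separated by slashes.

3 1 4 2 / 2 3 1 4 / 4 2 3 1 / 1 4 2 3

Row 1 needs a 3, and only r1c1 is open for it.
In column 1, 2 can only go at r2c1, so r2c1 = 2.
Cage b has sum 8, so r2c2 = 3.
Row 2 already has 3, so r2c3 = 1.
Row 2 now contains 1, leaving r2c4 = 4.
1 is placed in column 3, leaving r3c3 = 3.
The two cells of cage f must have sum 5, which forces r3c4 = 1.
1 is placed in column 4; hence r4c4 = 3.
Cage c has sum 7, which forces r1c2 = 1.
The 3 cells of cage c must have sum 7; hence r1c3 = 4.
1 is placed in column 4; hence r1c4 = 2.
Row 3 now contains 1, so r3c1 = 4.
Row 3 already has 4, leaving r3c2 = 2.
Cage g needs two cells with product 4; hence r4c1 = 1.
2 is placed in column 2, so r4c2 = 4.
The two cells of cage e must have sum 5, leaving r4c3 = 2.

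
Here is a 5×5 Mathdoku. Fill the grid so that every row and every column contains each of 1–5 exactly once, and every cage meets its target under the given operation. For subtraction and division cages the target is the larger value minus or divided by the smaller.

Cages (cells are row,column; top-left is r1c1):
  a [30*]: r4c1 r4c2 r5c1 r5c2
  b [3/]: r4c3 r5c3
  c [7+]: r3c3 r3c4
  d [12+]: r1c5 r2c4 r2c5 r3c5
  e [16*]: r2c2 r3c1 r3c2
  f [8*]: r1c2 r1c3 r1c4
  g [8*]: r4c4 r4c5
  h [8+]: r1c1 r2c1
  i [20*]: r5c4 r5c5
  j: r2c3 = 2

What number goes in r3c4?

J is a freebie, so r2c3 = 2.
Row 2 now contains 2; hence r2c2 = 4.
The 3 cells of cage e must have product 16, which forces r3c1 = 4.
Cage e needs product 16, leaving r3c2 = 1.
Column 2 already has 1, which forces r1c2 = 2.
Cage c needs two cells with sum 7, so r3c3 = 5.
Cage c needs two cells with sum 7; hence r3c4 = 2.
Row 3 now contains 2, which forces r3c5 = 3.
Column 4 already has 2; hence r4c4 = 4.
Row 4 already has 4, leaving r4c5 = 2.
Column 4 already has 4; hence r5c4 = 5.
5 is placed in row 5, leaving r5c5 = 4.
Cage f needs product 8, which forces r1c3 = 4.
Column 4 already has 4, leaving r1c4 = 1.
Row 1 already has 1; hence r1c5 = 5.
The 4 cells of cage d must have sum 12; hence r2c4 = 3.
5 is placed in column 5, which forces r2c5 = 1.
The 4 cells of cage a must have product 30, so r4c1 = 1.
Cage a has product 30; hence r4c2 = 5.
Row 4 now contains 1, leaving r4c3 = 3.
Cage a has product 30, leaving r5c1 = 2.
5 is placed in row 5; hence r5c2 = 3.
3 is placed in column 3, which forces r5c3 = 1.
5 is placed in row 1, so r1c1 = 3.
Row 2 now contains 3, leaving r2c1 = 5.
Completed grid: 3 2 4 1 5 / 5 4 2 3 1 / 4 1 5 2 3 / 1 5 3 4 2 / 2 3 1 5 4.

2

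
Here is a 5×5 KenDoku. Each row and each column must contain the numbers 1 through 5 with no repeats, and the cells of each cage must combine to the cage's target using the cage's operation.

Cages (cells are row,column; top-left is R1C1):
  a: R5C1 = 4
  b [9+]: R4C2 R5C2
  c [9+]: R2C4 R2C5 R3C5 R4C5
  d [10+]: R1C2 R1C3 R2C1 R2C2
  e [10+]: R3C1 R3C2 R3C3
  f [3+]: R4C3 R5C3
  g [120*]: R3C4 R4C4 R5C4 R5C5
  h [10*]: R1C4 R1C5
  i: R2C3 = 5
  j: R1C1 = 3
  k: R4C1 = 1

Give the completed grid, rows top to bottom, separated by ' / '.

3 1 4 2 5 / 2 3 5 1 4 / 5 2 3 4 1 / 1 4 2 5 3 / 4 5 1 3 2

Cage j is a single given cell, leaving R1C1 = 3.
I is a freebie, so R2C3 = 5.
Cage k is a single given cell, so R4C1 = 1.
Row 4 already has 1; hence R4C3 = 2.
Cage a is a single given cell, which forces R5C1 = 4.
Row 5 already has 4, so R5C2 = 5.
2 is placed in column 3, which forces R5C3 = 1.
Cage d needs sum 10, which forces R1C2 = 1.
Column 3 now contains 1, leaving R1C3 = 4.
4 is placed in column 1, leaving R2C1 = 2.
Cage d has sum 10, leaving R2C2 = 3.
Row 2 already has 3, leaving R2C4 = 1.
1 is placed in row 2, which forces R2C5 = 4.
The 3 cells of cage e must have sum 10, so R3C1 = 5.
Column 2 now contains 1; hence R3C2 = 2.
4 is placed in column 3, leaving R3C3 = 3.
Row 3 now contains 5, so R3C4 = 4.
Row 3 now contains 2, so R3C5 = 1.
Column 2 now contains 5, which forces R4C2 = 4.
Column 4 now contains 4; hence R4C4 = 5.
Row 4 now contains 5, leaving R4C5 = 3.
3 is placed in column 5, leaving R5C5 = 2.
Column 4 now contains 5; hence R1C4 = 2.
Column 5 already has 2, which forces R1C5 = 5.
2 is placed in row 5; hence R5C4 = 3.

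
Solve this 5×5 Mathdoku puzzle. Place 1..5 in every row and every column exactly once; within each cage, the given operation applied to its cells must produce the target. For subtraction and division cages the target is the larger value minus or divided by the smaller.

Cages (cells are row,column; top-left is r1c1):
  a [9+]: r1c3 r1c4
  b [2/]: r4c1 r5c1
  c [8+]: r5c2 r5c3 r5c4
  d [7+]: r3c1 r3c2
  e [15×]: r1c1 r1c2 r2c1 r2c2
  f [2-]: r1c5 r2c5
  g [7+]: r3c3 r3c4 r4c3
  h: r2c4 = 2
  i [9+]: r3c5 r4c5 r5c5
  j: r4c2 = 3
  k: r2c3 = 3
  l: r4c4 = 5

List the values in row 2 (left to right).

1 5 3 2 4

Cage k is given, which forces r2c3 = 3.
Cage h is a single given cell; hence r2c4 = 2.
J is a freebie, which forces r4c2 = 3.
Cage l is a single given cell, leaving r4c4 = 5.
Cage e needs product 15, leaving r1c1 = 3.
Cage e has product 15, leaving r1c2 = 1.
Cage a needs two cells with sum 9, so r1c3 = 5.
5 is placed in column 4; hence r1c4 = 4.
3 is placed in row 1, which forces r1c5 = 2.
Cage e needs product 15, which forces r2c1 = 1.
Cage e needs product 15, so r2c2 = 5.
Row 2 already has 5, which forces r2c5 = 4.
Column 4 already has 4, which forces r3c4 = 1.
Column 5 now contains 4, so r4c5 = 1.
Column 4 already has 1, so r5c4 = 3.
Row 5 now contains 3, so r5c5 = 5.
The two cells of cage d must have sum 7, leaving r3c1 = 5.
The two cells of cage d must have sum 7; hence r3c2 = 2.
Row 3 now contains 2, so r3c3 = 4.
Column 5 already has 5, leaving r3c5 = 3.
Column 3 already has 4; hence r4c3 = 2.
The 3 cells of cage c must have sum 8, leaving r5c2 = 4.
Cage c has sum 8, which forces r5c3 = 1.
Row 4 now contains 2; hence r4c1 = 4.
Row 5 already has 4, leaving r5c1 = 2.
The full grid is 3 1 5 4 2 / 1 5 3 2 4 / 5 2 4 1 3 / 4 3 2 5 1 / 2 4 1 3 5.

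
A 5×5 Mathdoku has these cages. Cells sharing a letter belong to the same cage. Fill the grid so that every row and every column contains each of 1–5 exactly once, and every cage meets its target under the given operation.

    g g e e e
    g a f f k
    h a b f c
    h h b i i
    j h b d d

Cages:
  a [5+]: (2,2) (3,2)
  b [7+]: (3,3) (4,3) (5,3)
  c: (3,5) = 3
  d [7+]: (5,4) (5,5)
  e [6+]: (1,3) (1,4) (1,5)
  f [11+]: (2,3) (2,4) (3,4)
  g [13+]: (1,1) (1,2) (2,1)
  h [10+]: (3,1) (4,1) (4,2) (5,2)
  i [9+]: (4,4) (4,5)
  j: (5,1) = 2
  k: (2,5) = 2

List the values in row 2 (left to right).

4 3 5 1 2

Cage k is given, so (2,5) = 2.
Cage c is given; hence (3,5) = 3.
Cage j is given, so (5,1) = 2.
Column 5 now contains 3, which forces (1,5) = 1.
Cage d needs two cells with sum 7; hence (5,4) = 3.
The two cells of cage d must have sum 7, which forces (5,5) = 4.
Cage e has sum 6; hence (1,3) = 3.
3 is placed in column 4, which forces (1,4) = 2.
Column 4 now contains 2, leaving (3,4) = 5.
Cage i needs two cells with sum 9, which forces (4,4) = 4.
4 is placed in column 5, which forces (4,5) = 5.
Row 5 already has 4; hence (5,3) = 1.
Row 1 now contains 3; hence (1,1) = 5.
Cage g needs sum 13; hence (1,2) = 4.
The 3 cells of cage g must have sum 13, leaving (2,1) = 4.
Cage f has sum 11, which forces (2,3) = 5.
Column 4 already has 4, which forces (2,4) = 1.
The 4 cells of cage h must have sum 10, leaving (3,1) = 1.
Row 3 now contains 1; hence (3,2) = 2.
Cage b has sum 7, which forces (3,3) = 4.
Cage h needs sum 10, so (4,1) = 3.
Cage h has sum 10, so (4,2) = 1.
4 is placed in row 4, which forces (4,3) = 2.
Row 5 now contains 1, so (5,2) = 5.
Row 2 now contains 1, so (2,2) = 3.
Completed grid: 5 4 3 2 1 / 4 3 5 1 2 / 1 2 4 5 3 / 3 1 2 4 5 / 2 5 1 3 4.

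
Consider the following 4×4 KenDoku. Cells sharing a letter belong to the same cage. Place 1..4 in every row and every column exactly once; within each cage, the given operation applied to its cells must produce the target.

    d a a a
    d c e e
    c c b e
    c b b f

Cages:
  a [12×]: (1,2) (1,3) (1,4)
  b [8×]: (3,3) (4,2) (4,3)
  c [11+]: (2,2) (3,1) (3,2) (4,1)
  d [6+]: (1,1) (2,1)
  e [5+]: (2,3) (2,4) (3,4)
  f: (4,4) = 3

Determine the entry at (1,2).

1

Cage f is a single given cell, which forces (4,4) = 3.
The 3 cells of cage e must have sum 5, leaving (2,3) = 2.
Column 4 now contains 3, which forces (2,4) = 1.
The 3 cells of cage e must have sum 5, so (3,4) = 2.
Cage d needs two cells with sum 6, leaving (1,1) = 2.
1 is placed in column 4, so (1,4) = 4.
Row 2 already has 2, leaving (2,1) = 4.
Row 2 already has 4, which forces (2,2) = 3.
Column 1 now contains 4, which forces (3,1) = 3.
Column 1 now contains 4, leaving (4,1) = 1.
The 3 cells of cage b must have product 8, which forces (4,2) = 2.
1 is placed in row 4; hence (4,3) = 4.
Column 2 now contains 3, leaving (1,2) = 1.
Cage a has product 12, leaving (1,3) = 3.
Cage c has sum 11, which forces (3,2) = 4.
Column 3 now contains 4; hence (3,3) = 1.
The full grid is 2 1 3 4 / 4 3 2 1 / 3 4 1 2 / 1 2 4 3.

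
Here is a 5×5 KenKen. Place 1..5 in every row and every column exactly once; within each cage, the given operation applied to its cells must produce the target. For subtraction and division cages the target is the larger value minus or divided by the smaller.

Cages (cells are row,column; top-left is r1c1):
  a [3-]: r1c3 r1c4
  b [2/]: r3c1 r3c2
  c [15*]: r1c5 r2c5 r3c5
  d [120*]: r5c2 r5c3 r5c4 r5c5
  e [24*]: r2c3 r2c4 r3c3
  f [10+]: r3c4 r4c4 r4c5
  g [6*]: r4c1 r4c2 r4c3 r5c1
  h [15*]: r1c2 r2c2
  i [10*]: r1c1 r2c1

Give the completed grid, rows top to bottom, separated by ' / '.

Cage g needs product 6, which forces r5c1 = 1.
In row 2, 1 can only go at r2c5, so r2c5 = 1.
In column 1, 3 can only go at r4c1, so r4c1 = 3.
In column 1, 4 can only go at r3c1, so r3c1 = 4.
Cage b's pair has quotient 2, so r3c2 = 2.
2 is placed in row 3, so r3c3 = 3.
Row 3 now contains 3; hence r3c5 = 5.
Column 2 already has 2, leaving r4c2 = 1.
Row 4 already has 1, so r4c3 = 2.
2 is placed in row 4; hence r4c5 = 4.
Column 5 already has 5, leaving r1c5 = 3.
Column 3 now contains 2, which forces r2c3 = 4.
The 3 cells of cage e must have product 24, leaving r2c4 = 2.
Row 3 now contains 5, leaving r3c4 = 1.
Row 4 already has 4; hence r4c4 = 5.
Column 3 already has 4, so r5c3 = 5.
Column 5 already has 3, leaving r5c5 = 2.
Cage i needs two cells with product 10; hence r1c1 = 2.
3 is placed in row 1, which forces r1c2 = 5.
Column 3 now contains 5, so r1c3 = 1.
Column 4 now contains 1, which forces r1c4 = 4.
2 is placed in row 2, leaving r2c1 = 5.
Cage h's pair has product 15, which forces r2c2 = 3.
3 is placed in column 2, leaving r5c2 = 4.
4 is placed in column 4, leaving r5c4 = 3.

2 5 1 4 3 / 5 3 4 2 1 / 4 2 3 1 5 / 3 1 2 5 4 / 1 4 5 3 2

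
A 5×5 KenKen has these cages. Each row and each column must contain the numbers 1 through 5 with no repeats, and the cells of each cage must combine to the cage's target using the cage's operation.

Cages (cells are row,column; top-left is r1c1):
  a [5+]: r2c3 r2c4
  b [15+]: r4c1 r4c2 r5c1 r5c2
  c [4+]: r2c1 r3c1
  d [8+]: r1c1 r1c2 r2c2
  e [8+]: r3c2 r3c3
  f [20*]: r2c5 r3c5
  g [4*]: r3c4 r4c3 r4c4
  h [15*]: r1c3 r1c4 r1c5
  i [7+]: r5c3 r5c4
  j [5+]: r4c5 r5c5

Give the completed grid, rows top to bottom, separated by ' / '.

2 4 3 5 1 / 3 2 1 4 5 / 1 3 5 2 4 / 4 5 2 1 3 / 5 1 4 3 2

The only place for 2 in row 3 is r3c4.
Cage g has product 4, which forces r4c3 = 2.
Cage g has product 4, leaving r4c4 = 1.
Cage a's pair has sum 5, which forces r2c3 = 1.
Cage a's pair has sum 5; hence r2c4 = 4.
Row 2 already has 4, so r2c5 = 5.
Column 5 already has 5, leaving r3c5 = 4.
Column 5 now contains 4, leaving r4c5 = 3.
Column 4 now contains 4, so r5c4 = 3.
Cage h needs product 15, which forces r1c3 = 3.
Column 4 now contains 3, leaving r1c4 = 5.
3 is placed in column 5, so r1c5 = 1.
1 is placed in row 2, leaving r2c1 = 3.
Row 2 now contains 3, so r2c2 = 2.
Cage c's pair has sum 4, which forces r3c1 = 1.
3 is placed in column 3; hence r3c3 = 5.
Row 5 already has 3, which forces r5c3 = 4.
Cage j needs two cells with sum 5, so r5c5 = 2.
Cage d has sum 8, leaving r1c1 = 2.
Column 2 now contains 2; hence r1c2 = 4.
Row 3 already has 5; hence r3c2 = 3.
The 4 cells of cage b must have sum 15; hence r4c1 = 4.
Cage b has sum 15, so r4c2 = 5.
2 is placed in row 5, so r5c1 = 5.
Cage b has sum 15, so r5c2 = 1.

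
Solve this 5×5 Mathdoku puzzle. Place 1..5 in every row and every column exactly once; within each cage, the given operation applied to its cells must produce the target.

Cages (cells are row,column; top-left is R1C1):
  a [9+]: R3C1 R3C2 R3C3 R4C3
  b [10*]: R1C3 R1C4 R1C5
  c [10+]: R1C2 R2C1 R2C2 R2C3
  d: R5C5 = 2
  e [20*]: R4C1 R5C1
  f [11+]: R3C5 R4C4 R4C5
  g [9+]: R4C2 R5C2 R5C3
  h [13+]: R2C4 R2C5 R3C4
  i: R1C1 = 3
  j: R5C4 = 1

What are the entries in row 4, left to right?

I is a freebie, leaving R1C1 = 3.
J is a freebie, leaving R5C4 = 1.
D is a freebie, leaving R5C5 = 2.
The only place for 4 in row 1 is R1C2.
In row 2, 4 can only go at R2C5, so R2C5 = 4.
Cage h needs sum 13, so R2C4 = 5.
Cage h needs sum 13, which forces R3C4 = 4.
Column 4 now contains 5, leaving R4C4 = 3.
Column 4 now contains 5, which forces R1C4 = 2.
Cage f has sum 11, leaving R3C5 = 3.
The 4 cells of cage a must have sum 9, which forces R4C3 = 1.
The 3 cells of cage f must have sum 11, leaving R4C5 = 5.
Column 3 already has 1, so R1C3 = 5.
Column 5 now contains 5, which forces R1C5 = 1.
Column 3 already has 5, leaving R3C3 = 2.
Row 4 now contains 5; hence R4C1 = 4.
Row 4 already has 1, so R4C2 = 2.
The two cells of cage e must have product 20, so R5C1 = 5.
Cage g needs sum 9, leaving R5C2 = 3.
Cage g needs sum 9, which forces R5C3 = 4.
Cage c has sum 10, which forces R2C1 = 2.
Column 2 already has 3, leaving R2C2 = 1.
2 is placed in column 3, which forces R2C3 = 3.
5 is placed in column 1, which forces R3C1 = 1.
The 4 cells of cage a must have sum 9; hence R3C2 = 5.
Completed grid: 3 4 5 2 1 / 2 1 3 5 4 / 1 5 2 4 3 / 4 2 1 3 5 / 5 3 4 1 2.

4 2 1 3 5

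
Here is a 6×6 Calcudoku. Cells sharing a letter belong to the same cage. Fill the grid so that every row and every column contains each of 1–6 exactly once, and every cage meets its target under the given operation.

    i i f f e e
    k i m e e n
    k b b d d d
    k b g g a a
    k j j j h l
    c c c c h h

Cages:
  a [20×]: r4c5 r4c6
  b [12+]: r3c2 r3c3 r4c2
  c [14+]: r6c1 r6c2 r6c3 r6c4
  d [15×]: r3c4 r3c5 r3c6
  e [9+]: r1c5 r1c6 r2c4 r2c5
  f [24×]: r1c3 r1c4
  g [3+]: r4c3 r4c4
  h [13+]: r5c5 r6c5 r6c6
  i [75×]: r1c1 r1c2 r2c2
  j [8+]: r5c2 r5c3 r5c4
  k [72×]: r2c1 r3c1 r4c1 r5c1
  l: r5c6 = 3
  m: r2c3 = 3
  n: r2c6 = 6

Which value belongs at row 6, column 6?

4

The 3 cells of cage i must have product 75, leaving r1c1 = 5.
Cage i needs product 75, which forces r1c2 = 3.
Cage i has product 75, so r2c2 = 5.
Cage m is a single given cell; hence r2c3 = 3.
N is a freebie, so r2c6 = 6.
L is a freebie, which forces r5c6 = 3.
The only place for 3 in row 4 is r4c1.
In row 4, 6 can only go at r4c2, so r4c2 = 6.
Row 3 needs a 6, and only r3c1 is open for it.
In row 5, 6 can only go at r5c5, so r5c5 = 6.
The only place for 4 in row 5 is r5c1.
Column 1 already has 4, leaving r2c1 = 1.
Column 1 already has 1, leaving r6c1 = 2.
Cage h has sum 13; hence r6c5 = 3.
The 3 cells of cage h must have sum 13; hence r6c6 = 4.
Cage d has product 15, so r3c4 = 3.
Cage a needs two cells with product 20, leaving r4c5 = 4.
Column 6 already has 4; hence r4c6 = 5.
Row 6 now contains 4, so r6c2 = 1.
Cage e needs sum 9, so r1c5 = 1.
Cage e needs sum 9; hence r1c6 = 2.
Cage e needs sum 9, so r2c4 = 4.
Column 5 now contains 4, so r2c5 = 2.
Cage d needs product 15, leaving r3c5 = 5.
Column 6 already has 5, so r3c6 = 1.
Column 2 already has 1, leaving r5c2 = 2.
The two cells of cage f must have product 24; hence r1c3 = 4.
4 is placed in column 4, leaving r1c4 = 6.
Column 2 already has 2; hence r3c2 = 4.
Cage b needs sum 12, which forces r3c3 = 2.
2 is placed in column 3, leaving r4c3 = 1.
Row 4 already has 1, which forces r4c4 = 2.
Column 3 already has 1; hence r5c3 = 5.
Row 5 already has 5, so r5c4 = 1.
Column 3 already has 5, which forces r6c3 = 6.
6 is placed in column 4; hence r6c4 = 5.
Completed grid: 5 3 4 6 1 2 / 1 5 3 4 2 6 / 6 4 2 3 5 1 / 3 6 1 2 4 5 / 4 2 5 1 6 3 / 2 1 6 5 3 4.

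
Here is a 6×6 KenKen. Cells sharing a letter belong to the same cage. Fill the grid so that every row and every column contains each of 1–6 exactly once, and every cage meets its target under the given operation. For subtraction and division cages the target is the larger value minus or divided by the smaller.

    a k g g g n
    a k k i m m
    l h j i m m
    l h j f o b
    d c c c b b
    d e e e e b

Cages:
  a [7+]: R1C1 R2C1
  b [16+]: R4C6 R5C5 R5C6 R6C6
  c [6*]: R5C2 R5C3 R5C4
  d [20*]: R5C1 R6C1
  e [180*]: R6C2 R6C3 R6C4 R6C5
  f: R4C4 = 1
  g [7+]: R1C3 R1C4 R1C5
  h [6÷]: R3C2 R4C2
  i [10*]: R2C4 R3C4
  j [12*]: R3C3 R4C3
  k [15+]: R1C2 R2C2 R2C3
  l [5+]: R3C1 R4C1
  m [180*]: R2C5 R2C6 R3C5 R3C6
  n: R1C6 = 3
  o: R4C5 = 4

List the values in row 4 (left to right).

Cage n is a single given cell, so R1C6 = 3.
Cage f is a single given cell; hence R4C4 = 1.
Cage o is a single given cell, leaving R4C5 = 4.
Cage h's pair has quotient 6, which forces R3C2 = 1.
Row 4 now contains 1, so R4C2 = 6.
Cage k has sum 15; hence R2C3 = 6.
Column 3 already has 6, so R3C3 = 4.
Cage c has product 6, which forces R5C3 = 1.
Column 3 now contains 1; hence R1C3 = 2.
The 3 cells of cage g must have sum 7; hence R1C4 = 4.
The 3 cells of cage g must have sum 7, which forces R1C5 = 1.
Cage j needs two cells with product 12; hence R4C3 = 3.
3 is placed in column 3; hence R6C3 = 5.
Row 1 already has 4; hence R1C2 = 5.
Cage k has sum 15, which forces R2C2 = 4.
Cage l's pair has sum 5, so R3C1 = 3.
Row 4 now contains 3; hence R4C1 = 2.
Row 4 already has 2, leaving R4C6 = 5.
The two cells of cage d must have product 20, so R5C1 = 5.
5 is placed in row 6, leaving R6C1 = 4.
Row 1 already has 5; hence R1C1 = 6.
Column 1 already has 2, so R2C1 = 1.
The 4 cells of cage m must have product 180; hence R2C5 = 3.
Column 6 already has 5, so R2C6 = 2.
Cage m needs product 180; hence R3C5 = 5.
Cage m has product 180, so R3C6 = 6.
Column 5 now contains 3; hence R5C5 = 6.
Column 6 now contains 6, leaving R5C6 = 4.
Column 5 already has 6; hence R6C5 = 2.
Column 6 now contains 6, leaving R6C6 = 1.
Row 2 already has 2, so R2C4 = 5.
Row 3 already has 5, leaving R3C4 = 2.
Column 4 now contains 2, leaving R5C4 = 3.
Row 6 already has 2, so R6C2 = 3.
The 4 cells of cage e must have product 180, so R6C4 = 6.
Row 5 already has 3, which forces R5C2 = 2.
Filled in: 6 5 2 4 1 3 / 1 4 6 5 3 2 / 3 1 4 2 5 6 / 2 6 3 1 4 5 / 5 2 1 3 6 4 / 4 3 5 6 2 1.

2 6 3 1 4 5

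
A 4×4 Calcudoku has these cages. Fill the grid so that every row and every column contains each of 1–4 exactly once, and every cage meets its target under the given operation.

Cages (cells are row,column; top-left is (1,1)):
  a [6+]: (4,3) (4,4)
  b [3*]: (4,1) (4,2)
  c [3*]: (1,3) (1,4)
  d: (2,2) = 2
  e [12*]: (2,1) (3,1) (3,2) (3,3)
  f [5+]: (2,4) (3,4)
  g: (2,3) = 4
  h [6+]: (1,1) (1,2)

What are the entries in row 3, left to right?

Cage d is a single given cell, leaving (2,2) = 2.
Cage g is given, so (2,3) = 4.
Column 3 already has 4, leaving (4,3) = 2.
Row 4 now contains 2; hence (4,4) = 4.
Cage h's pair has sum 6, leaving (1,1) = 2.
Column 2 already has 2, so (1,2) = 4.
2 is placed in row 2, so (2,1) = 1.
Cage f's pair has sum 5, so (2,4) = 3.
The two cells of cage f must have sum 5; hence (3,4) = 2.
1 is placed in column 1; hence (4,1) = 3.
Row 4 now contains 3, which forces (4,2) = 1.
The two cells of cage c must have product 3; hence (1,3) = 3.
Column 4 already has 3, so (1,4) = 1.
Column 1 now contains 3, which forces (3,1) = 4.
Column 2 now contains 1, which forces (3,2) = 3.
Cage e has product 12, so (3,3) = 1.
The full grid is 2 4 3 1 / 1 2 4 3 / 4 3 1 2 / 3 1 2 4.

4 3 1 2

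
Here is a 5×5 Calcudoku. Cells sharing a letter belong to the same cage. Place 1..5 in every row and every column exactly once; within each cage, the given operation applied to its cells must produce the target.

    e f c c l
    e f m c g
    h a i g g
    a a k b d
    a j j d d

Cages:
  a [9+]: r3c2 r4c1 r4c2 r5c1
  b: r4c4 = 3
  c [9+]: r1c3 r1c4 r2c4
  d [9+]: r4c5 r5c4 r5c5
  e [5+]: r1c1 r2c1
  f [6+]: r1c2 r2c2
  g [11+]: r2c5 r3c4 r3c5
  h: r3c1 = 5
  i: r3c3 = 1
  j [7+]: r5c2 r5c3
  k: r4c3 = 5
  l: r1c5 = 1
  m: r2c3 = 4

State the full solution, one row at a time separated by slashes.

2 4 3 5 1 / 3 2 4 1 5 / 5 3 1 2 4 / 4 1 5 3 2 / 1 5 2 4 3

Cage l is given, leaving r1c5 = 1.
M is a freebie; hence r2c3 = 4.
Cage h is a single given cell, which forces r3c1 = 5.
I is a freebie; hence r3c3 = 1.
K is a freebie, which forces r4c3 = 5.
B is a freebie, leaving r4c4 = 3.
Cage g needs sum 11, so r2c5 = 5.
Column 5 already has 5, so r5c5 = 3.
Cage j's pair has sum 7, which forces r5c2 = 5.
Row 5 now contains 3; hence r5c3 = 2.
Row 5 now contains 2, which forces r5c4 = 4.
Column 2 now contains 5, leaving r1c2 = 4.
2 is placed in column 3, leaving r1c3 = 3.
4 is placed in column 4; hence r1c4 = 5.
The two cells of cage f must have sum 6, which forces r2c2 = 2.
The 3 cells of cage c must have sum 9, so r2c4 = 1.
2 is placed in column 2; hence r3c2 = 3.
4 is placed in column 4; hence r3c4 = 2.
The 3 cells of cage g must have sum 11, leaving r3c5 = 4.
Column 2 already has 4; hence r4c2 = 1.
The 3 cells of cage d must have sum 9, which forces r4c5 = 2.
Row 5 now contains 4, so r5c1 = 1.
3 is placed in row 1, leaving r1c1 = 2.
Row 2 now contains 1; hence r2c1 = 3.
2 is placed in row 4, so r4c1 = 4.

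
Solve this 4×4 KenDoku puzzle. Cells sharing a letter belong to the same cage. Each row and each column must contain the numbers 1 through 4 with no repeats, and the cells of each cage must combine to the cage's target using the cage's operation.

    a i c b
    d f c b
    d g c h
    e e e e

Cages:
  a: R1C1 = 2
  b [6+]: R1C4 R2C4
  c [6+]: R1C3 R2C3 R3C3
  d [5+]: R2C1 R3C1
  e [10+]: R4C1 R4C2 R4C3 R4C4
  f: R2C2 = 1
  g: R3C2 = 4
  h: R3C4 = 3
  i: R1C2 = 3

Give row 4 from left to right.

Cage a is a single given cell, so R1C1 = 2.
Cage i is given, which forces R1C2 = 3.
Row 1 now contains 3, leaving R1C3 = 1.
Row 1 now contains 2, leaving R1C4 = 4.
F is a freebie, so R2C2 = 1.
4 is placed in column 4; hence R2C4 = 2.
Cage g is given; hence R3C2 = 4.
Cage h is given, leaving R3C4 = 3.
Column 2 already has 4; hence R4C2 = 2.
Column 4 now contains 3; hence R4C4 = 1.
Cage d needs two cells with sum 5, leaving R2C1 = 4.
Row 2 now contains 2, so R2C3 = 3.
Row 3 now contains 3, so R3C1 = 1.
Row 3 now contains 3, which forces R3C3 = 2.
Column 1 already has 4, so R4C1 = 3.
Column 3 already has 3, which forces R4C3 = 4.
Completed grid: 2 3 1 4 / 4 1 3 2 / 1 4 2 3 / 3 2 4 1.

3 2 4 1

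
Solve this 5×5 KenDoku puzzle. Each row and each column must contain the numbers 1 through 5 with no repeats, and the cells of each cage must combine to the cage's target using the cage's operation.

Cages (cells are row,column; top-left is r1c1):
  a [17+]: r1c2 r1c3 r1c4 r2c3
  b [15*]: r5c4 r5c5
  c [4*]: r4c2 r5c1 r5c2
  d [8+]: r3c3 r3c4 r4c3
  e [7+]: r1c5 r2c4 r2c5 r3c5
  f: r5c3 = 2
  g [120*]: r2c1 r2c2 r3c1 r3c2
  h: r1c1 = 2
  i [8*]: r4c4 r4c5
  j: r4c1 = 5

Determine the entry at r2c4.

1

Cage h is given; hence r1c1 = 2.
The 4 cells of cage a must have sum 17; hence r2c3 = 5.
Cage e needs sum 7; hence r2c4 = 1.
Cage j is given, so r4c1 = 5.
2 is placed in column 1, which forces r5c1 = 1.
1 is placed in row 5, which forces r5c2 = 4.
Cage f is given, leaving r5c3 = 2.
Cage g needs product 120, so r2c2 = 2.
Row 2 already has 2, leaving r2c5 = 3.
The 4 cells of cage g must have product 120; hence r3c2 = 5.
Cage c has product 4; hence r4c2 = 1.
Column 5 already has 3, so r5c5 = 5.
Column 2 already has 5; hence r1c2 = 3.
The 4 cells of cage a must have sum 17, which forces r1c3 = 4.
Cage a needs sum 17, which forces r1c4 = 5.
Column 5 already has 3, leaving r1c5 = 1.
Row 2 already has 3, which forces r2c1 = 4.
The 4 cells of cage g must have product 120, which forces r3c1 = 3.
The 3 cells of cage d must have sum 8, which forces r3c3 = 1.
3 is placed in row 3, so r3c4 = 4.
Cage e needs sum 7, which forces r3c5 = 2.
Column 3 already has 4, which forces r4c3 = 3.
Column 4 now contains 4, so r4c4 = 2.
Column 5 already has 2, leaving r4c5 = 4.
Row 5 now contains 5, leaving r5c4 = 3.
Completed grid: 2 3 4 5 1 / 4 2 5 1 3 / 3 5 1 4 2 / 5 1 3 2 4 / 1 4 2 3 5.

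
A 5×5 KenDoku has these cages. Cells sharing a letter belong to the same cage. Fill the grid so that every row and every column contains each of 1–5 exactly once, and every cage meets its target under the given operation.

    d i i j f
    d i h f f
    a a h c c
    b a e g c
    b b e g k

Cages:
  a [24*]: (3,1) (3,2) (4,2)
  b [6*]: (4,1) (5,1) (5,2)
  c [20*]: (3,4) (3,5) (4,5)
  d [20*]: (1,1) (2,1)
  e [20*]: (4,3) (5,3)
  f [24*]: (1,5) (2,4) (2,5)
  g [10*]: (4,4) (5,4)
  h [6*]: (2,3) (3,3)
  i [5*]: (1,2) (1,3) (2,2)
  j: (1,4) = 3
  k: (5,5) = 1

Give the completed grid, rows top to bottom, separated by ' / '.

Cage i has product 5, leaving (1,2) = 5.
Cage i has product 5, so (1,3) = 1.
Cage j is a single given cell, which forces (1,4) = 3.
Cage i needs product 5, so (2,2) = 1.
Cage k is a single given cell, so (5,5) = 1.
5 is placed in row 1, so (1,1) = 4.
4 is placed in row 1, which forces (1,5) = 2.
The two cells of cage d must have product 20; hence (2,1) = 5.
Cage f has product 24; hence (2,5) = 3.
Cage b has product 6, leaving (4,1) = 1.
Row 2 now contains 3, which forces (2,3) = 2.
Cage f has product 24, which forces (2,4) = 4.
Cage h's pair has product 6, which forces (3,3) = 3.
The 3 cells of cage c must have product 20, leaving (3,4) = 1.
3 is placed in row 3, leaving (3,1) = 2.
Cage a has product 24, which forces (3,2) = 4.
4 is placed in row 3; hence (3,5) = 5.
Cage a needs product 24, leaving (4,2) = 3.
Column 5 already has 5, leaving (4,5) = 4.
Column 1 already has 2; hence (5,1) = 3.
3 is placed in column 2, which forces (5,2) = 2.
Row 5 now contains 2, which forces (5,4) = 5.
4 is placed in row 4, so (4,3) = 5.
Column 4 now contains 5, leaving (4,4) = 2.
Row 5 already has 5; hence (5,3) = 4.

4 5 1 3 2 / 5 1 2 4 3 / 2 4 3 1 5 / 1 3 5 2 4 / 3 2 4 5 1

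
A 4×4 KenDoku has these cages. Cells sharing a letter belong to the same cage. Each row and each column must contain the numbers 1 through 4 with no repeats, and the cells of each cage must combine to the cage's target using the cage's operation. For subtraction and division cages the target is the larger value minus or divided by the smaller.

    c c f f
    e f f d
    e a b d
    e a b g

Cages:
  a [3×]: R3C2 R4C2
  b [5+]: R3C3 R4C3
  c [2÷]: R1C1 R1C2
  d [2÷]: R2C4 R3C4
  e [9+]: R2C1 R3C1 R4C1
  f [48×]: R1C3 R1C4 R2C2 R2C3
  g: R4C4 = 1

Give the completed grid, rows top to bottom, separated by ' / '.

1 2 4 3 / 3 4 1 2 / 2 1 3 4 / 4 3 2 1

Cage g is a single given cell, so R4C4 = 1.
The two cells of cage a must have product 3, which forces R3C2 = 1.
Row 4 already has 1; hence R4C2 = 3.
Cage b's pair has sum 5; hence R3C3 = 3.
Cage b's pair has sum 5, so R4C3 = 2.
Cage f has product 48, so R1C3 = 4.
The 4 cells of cage f must have product 48, leaving R1C4 = 3.
Cage e needs sum 9, which forces R2C1 = 3.
The 4 cells of cage f must have product 48, so R2C2 = 4.
The 4 cells of cage f must have product 48, which forces R2C3 = 1.
Row 2 already has 4; hence R2C4 = 2.
The 3 cells of cage e must have sum 9, so R3C1 = 2.
Column 4 already has 2, leaving R3C4 = 4.
Row 4 now contains 2, leaving R4C1 = 4.
2 is placed in column 1; hence R1C1 = 1.
Row 1 already has 4, which forces R1C2 = 2.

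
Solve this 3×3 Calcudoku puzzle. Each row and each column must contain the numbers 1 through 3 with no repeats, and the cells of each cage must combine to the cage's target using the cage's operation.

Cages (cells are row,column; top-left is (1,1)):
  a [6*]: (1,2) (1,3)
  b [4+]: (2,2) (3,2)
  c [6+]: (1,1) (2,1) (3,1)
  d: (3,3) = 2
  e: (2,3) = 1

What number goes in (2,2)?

3

Cage e is a single given cell; hence (2,3) = 1.
Cage d is given, leaving (3,3) = 2.
Cage a's pair has product 6, leaving (1,2) = 2.
Column 3 now contains 2, leaving (1,3) = 3.
1 is placed in row 2, leaving (2,2) = 3.
The two cells of cage b must have sum 4, leaving (3,2) = 1.
Row 1 now contains 3; hence (1,1) = 1.
Row 2 already has 3, so (2,1) = 2.
Row 3 now contains 1, so (3,1) = 3.
Completed grid: 1 2 3 / 2 3 1 / 3 1 2.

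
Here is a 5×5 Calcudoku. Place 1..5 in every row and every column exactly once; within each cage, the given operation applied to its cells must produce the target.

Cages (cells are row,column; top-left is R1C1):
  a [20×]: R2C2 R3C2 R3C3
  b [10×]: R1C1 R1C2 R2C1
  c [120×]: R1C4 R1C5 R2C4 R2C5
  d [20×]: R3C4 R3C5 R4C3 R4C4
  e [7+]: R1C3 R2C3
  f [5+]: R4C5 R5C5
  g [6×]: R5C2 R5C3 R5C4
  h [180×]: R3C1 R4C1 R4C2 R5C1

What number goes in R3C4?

1

Cage h needs product 180, which forces R4C2 = 3.
The only place for 3 in row 3 is R3C1.
In row 5, 5 can only go at R5C1, so R5C1 = 5.
Cage b needs product 10, so R1C2 = 5.
Column 1 now contains 5, which forces R4C1 = 4.
Cage a needs product 20, leaving R3C3 = 5.
The 4 cells of cage d must have product 20, leaving R4C4 = 5.
Cage c needs product 120, so R2C5 = 5.
The only place for 1 in row 1 is R1C1.
Column 1 already has 1, leaving R2C1 = 2.
In row 2, 1 can only go at R2C2, so R2C2 = 1.
Column 2 now contains 1, which forces R3C2 = 4.
Column 2 now contains 1; hence R5C2 = 2.
The 4 cells of cage d must have product 20, leaving R4C3 = 2.
2 is placed in row 4, so R4C5 = 1.
The 4 cells of cage d must have product 20, which forces R3C4 = 1.
Column 5 now contains 1, so R3C5 = 2.
Column 4 now contains 1; hence R5C4 = 3.
The two cells of cage f must have sum 5, leaving R5C5 = 4.
Cage c has product 120, leaving R1C4 = 2.
4 is placed in column 5, leaving R1C5 = 3.
Column 4 already has 3, so R2C4 = 4.
Row 5 already has 3, which forces R5C3 = 1.
3 is placed in row 1; hence R1C3 = 4.
4 is placed in row 2, so R2C3 = 3.
The full grid is 1 5 4 2 3 / 2 1 3 4 5 / 3 4 5 1 2 / 4 3 2 5 1 / 5 2 1 3 4.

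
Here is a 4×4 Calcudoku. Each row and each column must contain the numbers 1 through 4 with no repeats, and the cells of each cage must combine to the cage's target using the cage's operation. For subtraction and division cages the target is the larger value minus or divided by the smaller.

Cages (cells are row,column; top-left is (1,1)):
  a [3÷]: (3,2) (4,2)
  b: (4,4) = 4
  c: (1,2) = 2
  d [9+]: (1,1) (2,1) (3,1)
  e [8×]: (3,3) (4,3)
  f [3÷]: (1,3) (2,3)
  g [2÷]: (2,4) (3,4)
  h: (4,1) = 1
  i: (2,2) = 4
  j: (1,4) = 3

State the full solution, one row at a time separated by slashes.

4 2 1 3 / 2 4 3 1 / 3 1 4 2 / 1 3 2 4

C is a freebie, leaving (1,2) = 2.
J is a freebie; hence (1,4) = 3.
I is a freebie, which forces (2,2) = 4.
Cage h is a single given cell, so (4,1) = 1.
Row 4 already has 1; hence (4,2) = 3.
Cage b is a single given cell, which forces (4,4) = 4.
Row 1 already has 3; hence (1,1) = 4.
Row 1 already has 3; hence (1,3) = 1.
Cage f needs two cells with quotient 3, which forces (2,3) = 3.
Column 2 already has 3; hence (3,2) = 1.
Cage e needs two cells with product 8, so (3,3) = 4.
Row 3 now contains 1, leaving (3,4) = 2.
Row 4 now contains 4, so (4,3) = 2.
Row 2 already has 3, so (2,1) = 2.
Column 4 already has 2; hence (2,4) = 1.
2 is placed in row 3, which forces (3,1) = 3.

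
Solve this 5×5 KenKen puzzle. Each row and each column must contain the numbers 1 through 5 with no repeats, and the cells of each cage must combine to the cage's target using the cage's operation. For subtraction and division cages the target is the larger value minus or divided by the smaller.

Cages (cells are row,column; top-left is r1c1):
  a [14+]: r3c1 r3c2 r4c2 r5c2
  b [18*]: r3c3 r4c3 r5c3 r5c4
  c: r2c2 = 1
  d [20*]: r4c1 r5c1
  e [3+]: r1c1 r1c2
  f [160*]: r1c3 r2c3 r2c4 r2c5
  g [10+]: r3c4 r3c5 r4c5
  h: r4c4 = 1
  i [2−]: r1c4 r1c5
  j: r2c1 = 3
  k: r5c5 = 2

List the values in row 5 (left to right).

5 4 1 3 2

The 4 cells of cage f must have product 160, which forces r1c3 = 4.
J is a freebie; hence r2c1 = 3.
Cage c is a single given cell, leaving r2c2 = 1.
H is a freebie; hence r4c4 = 1.
Cage b has product 18, leaving r5c4 = 3.
K is a freebie; hence r5c5 = 2.
Cage e's pair has sum 3, so r1c1 = 1.
Column 2 now contains 1, leaving r1c2 = 2.
The two cells of cage i must have difference 2, which forces r1c4 = 5.
Cage i's pair has difference 2, so r1c5 = 3.
Row 5 now contains 2, leaving r5c3 = 1.
Cage a has sum 14, leaving r3c1 = 2.
2 is placed in row 3, leaving r3c3 = 3.
The 3 cells of cage g must have sum 10, which forces r3c4 = 4.
The 3 cells of cage g must have sum 10, leaving r3c5 = 1.
Column 3 already has 3, so r4c3 = 2.
Cage g needs sum 10, so r4c5 = 5.
Column 3 now contains 2, which forces r2c3 = 5.
4 is placed in column 4, leaving r2c4 = 2.
5 is placed in column 5, leaving r2c5 = 4.
Row 3 already has 4, leaving r3c2 = 5.
Row 4 now contains 5, leaving r4c1 = 4.
Cage a has sum 14, leaving r4c2 = 3.
The two cells of cage d must have product 20; hence r5c1 = 5.
Cage a needs sum 14; hence r5c2 = 4.
Completed grid: 1 2 4 5 3 / 3 1 5 2 4 / 2 5 3 4 1 / 4 3 2 1 5 / 5 4 1 3 2.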